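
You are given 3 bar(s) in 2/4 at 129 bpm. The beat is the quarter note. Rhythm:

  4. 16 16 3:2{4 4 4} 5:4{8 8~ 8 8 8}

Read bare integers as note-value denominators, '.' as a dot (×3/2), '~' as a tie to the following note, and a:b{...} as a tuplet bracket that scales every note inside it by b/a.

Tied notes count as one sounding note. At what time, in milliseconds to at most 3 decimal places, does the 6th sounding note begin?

note 6 onset = 10/3b = 1550.388ms

1. 0.0ms @ 0 + 697.674ms (3/2)
2. 697.674ms @ 3/2 + 116.279ms (1/4)
3. 813.953ms @ 7/4 + 116.279ms (1/4)
4. 930.233ms @ 2 + 310.078ms (2/3)
5. 1240.31ms @ 8/3 + 310.078ms (2/3)
6. 1550.388ms @ 10/3 + 310.078ms (2/3)
7. 1860.465ms @ 4 + 186.047ms (2/5)
8. 2046.512ms @ 22/5 + 372.093ms (4/5)
9. 2418.605ms @ 26/5 + 186.047ms (2/5)
10. 2604.651ms @ 28/5 + 186.047ms (2/5)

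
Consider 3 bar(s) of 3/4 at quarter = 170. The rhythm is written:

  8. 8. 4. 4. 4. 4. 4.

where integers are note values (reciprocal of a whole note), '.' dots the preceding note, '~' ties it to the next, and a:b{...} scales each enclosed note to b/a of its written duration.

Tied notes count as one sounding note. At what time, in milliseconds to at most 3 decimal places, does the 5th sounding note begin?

note 5 onset = 9/2b = 1588.235ms

1. 0.0ms @ 0 + 264.706ms (3/4)
2. 264.706ms @ 3/4 + 264.706ms (3/4)
3. 529.412ms @ 3/2 + 529.412ms (3/2)
4. 1058.824ms @ 3 + 529.412ms (3/2)
5. 1588.235ms @ 9/2 + 529.412ms (3/2)
6. 2117.647ms @ 6 + 529.412ms (3/2)
7. 2647.059ms @ 15/2 + 529.412ms (3/2)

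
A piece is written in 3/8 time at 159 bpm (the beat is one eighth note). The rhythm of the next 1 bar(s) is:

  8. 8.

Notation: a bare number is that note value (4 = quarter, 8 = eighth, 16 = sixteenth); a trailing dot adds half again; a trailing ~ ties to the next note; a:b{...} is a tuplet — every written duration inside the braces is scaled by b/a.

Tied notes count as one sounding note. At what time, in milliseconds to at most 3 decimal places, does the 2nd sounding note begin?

1. 0.0ms @ 0 + 566.038ms (3/2)
2. 566.038ms @ 3/2 + 566.038ms (3/2)

note 2 onset = 3/2b = 566.038ms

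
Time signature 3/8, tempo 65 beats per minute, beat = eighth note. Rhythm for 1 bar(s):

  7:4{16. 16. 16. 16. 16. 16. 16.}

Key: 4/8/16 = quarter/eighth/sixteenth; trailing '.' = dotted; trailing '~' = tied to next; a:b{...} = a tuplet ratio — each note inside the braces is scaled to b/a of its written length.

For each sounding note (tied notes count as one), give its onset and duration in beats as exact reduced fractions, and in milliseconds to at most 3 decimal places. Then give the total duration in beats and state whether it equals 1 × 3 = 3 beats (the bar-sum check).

1) 0.0ms=0b +395.604ms=3/7b
2) 395.604ms=3/7b +395.604ms=3/7b
3) 791.209ms=6/7b +395.604ms=3/7b
4) 1186.813ms=9/7b +395.604ms=3/7b
5) 1582.418ms=12/7b +395.604ms=3/7b
6) 1978.022ms=15/7b +395.604ms=3/7b
7) 2373.626ms=18/7b +395.604ms=3/7b
Σ=3b of 3 (65bpm 3/8) — PASS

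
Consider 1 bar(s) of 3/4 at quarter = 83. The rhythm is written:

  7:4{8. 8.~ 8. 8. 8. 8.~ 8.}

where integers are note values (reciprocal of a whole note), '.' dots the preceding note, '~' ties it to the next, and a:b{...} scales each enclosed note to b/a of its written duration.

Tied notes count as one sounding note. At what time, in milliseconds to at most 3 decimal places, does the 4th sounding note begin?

note 4 onset = 12/7b = 1239.243ms

1. 0.0ms @ 0 + 309.811ms (3/7)
2. 309.811ms @ 3/7 + 619.621ms (6/7)
3. 929.432ms @ 9/7 + 309.811ms (3/7)
4. 1239.243ms @ 12/7 + 309.811ms (3/7)
5. 1549.053ms @ 15/7 + 619.621ms (6/7)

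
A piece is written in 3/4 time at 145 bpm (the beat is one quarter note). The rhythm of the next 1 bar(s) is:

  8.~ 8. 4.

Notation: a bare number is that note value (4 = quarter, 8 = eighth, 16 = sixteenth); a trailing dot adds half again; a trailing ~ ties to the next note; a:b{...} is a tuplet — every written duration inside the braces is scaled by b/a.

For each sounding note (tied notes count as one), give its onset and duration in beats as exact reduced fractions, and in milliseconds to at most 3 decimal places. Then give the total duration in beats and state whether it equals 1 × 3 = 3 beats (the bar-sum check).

1) 0.0ms=0b +620.69ms=3/2b
2) 620.69ms=3/2b +620.69ms=3/2b
Σ=3b of 3 (145bpm 3/4) — PASS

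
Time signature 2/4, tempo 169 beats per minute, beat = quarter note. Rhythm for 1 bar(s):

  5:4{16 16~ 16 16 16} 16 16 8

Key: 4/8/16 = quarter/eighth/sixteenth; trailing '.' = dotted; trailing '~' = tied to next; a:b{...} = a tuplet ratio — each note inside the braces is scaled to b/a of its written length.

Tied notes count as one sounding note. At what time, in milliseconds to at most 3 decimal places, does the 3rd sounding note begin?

note 3 onset = 3/5b = 213.018ms

1. 0.0ms @ 0 + 71.006ms (1/5)
2. 71.006ms @ 1/5 + 142.012ms (2/5)
3. 213.018ms @ 3/5 + 71.006ms (1/5)
4. 284.024ms @ 4/5 + 71.006ms (1/5)
5. 355.03ms @ 1 + 88.757ms (1/4)
6. 443.787ms @ 5/4 + 88.757ms (1/4)
7. 532.544ms @ 3/2 + 177.515ms (1/2)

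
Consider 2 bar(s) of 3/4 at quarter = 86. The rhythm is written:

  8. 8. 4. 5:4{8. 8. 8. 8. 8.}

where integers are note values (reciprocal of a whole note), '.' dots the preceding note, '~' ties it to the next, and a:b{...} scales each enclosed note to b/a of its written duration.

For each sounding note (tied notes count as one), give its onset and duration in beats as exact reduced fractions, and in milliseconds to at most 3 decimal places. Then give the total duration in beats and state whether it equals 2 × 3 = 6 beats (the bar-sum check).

1) 0.0ms=0b +523.256ms=3/4b
2) 523.256ms=3/4b +523.256ms=3/4b
3) 1046.512ms=3/2b +1046.512ms=3/2b
4) 2093.023ms=3b +418.605ms=3/5b
5) 2511.628ms=18/5b +418.605ms=3/5b
6) 2930.233ms=21/5b +418.605ms=3/5b
7) 3348.837ms=24/5b +418.605ms=3/5b
8) 3767.442ms=27/5b +418.605ms=3/5b
Σ=6b of 6 (86bpm 3/4) — PASS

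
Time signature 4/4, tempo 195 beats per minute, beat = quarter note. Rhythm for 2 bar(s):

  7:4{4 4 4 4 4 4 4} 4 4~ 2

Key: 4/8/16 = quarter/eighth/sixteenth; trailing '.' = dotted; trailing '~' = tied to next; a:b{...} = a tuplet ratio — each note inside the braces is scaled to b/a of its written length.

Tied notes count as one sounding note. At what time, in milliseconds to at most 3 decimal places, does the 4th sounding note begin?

1. 0.0ms @ 0 + 175.824ms (4/7)
2. 175.824ms @ 4/7 + 175.824ms (4/7)
3. 351.648ms @ 8/7 + 175.824ms (4/7)
4. 527.473ms @ 12/7 + 175.824ms (4/7)
5. 703.297ms @ 16/7 + 175.824ms (4/7)
6. 879.121ms @ 20/7 + 175.824ms (4/7)
7. 1054.945ms @ 24/7 + 175.824ms (4/7)
8. 1230.769ms @ 4 + 307.692ms (1)
9. 1538.462ms @ 5 + 923.077ms (3)

note 4 onset = 12/7b = 527.473ms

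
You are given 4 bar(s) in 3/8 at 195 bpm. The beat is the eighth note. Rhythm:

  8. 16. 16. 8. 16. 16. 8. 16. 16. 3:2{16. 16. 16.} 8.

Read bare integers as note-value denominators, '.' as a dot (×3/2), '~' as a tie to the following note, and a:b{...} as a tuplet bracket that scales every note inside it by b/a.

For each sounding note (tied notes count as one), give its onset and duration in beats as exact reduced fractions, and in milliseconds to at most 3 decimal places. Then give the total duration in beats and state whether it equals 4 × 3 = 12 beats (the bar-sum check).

1) 0.0ms=0b +461.538ms=3/2b
2) 461.538ms=3/2b +230.769ms=3/4b
3) 692.308ms=9/4b +230.769ms=3/4b
4) 923.077ms=3b +461.538ms=3/2b
5) 1384.615ms=9/2b +230.769ms=3/4b
6) 1615.385ms=21/4b +230.769ms=3/4b
7) 1846.154ms=6b +461.538ms=3/2b
8) 2307.692ms=15/2b +230.769ms=3/4b
9) 2538.462ms=33/4b +230.769ms=3/4b
10) 2769.231ms=9b +153.846ms=1/2b
11) 2923.077ms=19/2b +153.846ms=1/2b
12) 3076.923ms=10b +153.846ms=1/2b
13) 3230.769ms=21/2b +461.538ms=3/2b
Σ=12b of 12 (195bpm 3/8) — PASS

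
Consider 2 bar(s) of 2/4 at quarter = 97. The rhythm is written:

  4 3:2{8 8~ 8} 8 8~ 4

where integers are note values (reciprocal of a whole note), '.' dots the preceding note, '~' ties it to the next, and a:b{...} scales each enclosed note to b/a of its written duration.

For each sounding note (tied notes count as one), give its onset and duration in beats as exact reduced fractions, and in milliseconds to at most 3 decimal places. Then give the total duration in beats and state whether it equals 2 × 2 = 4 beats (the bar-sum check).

1) 0.0ms=0b +618.557ms=1b
2) 618.557ms=1b +206.186ms=1/3b
3) 824.742ms=4/3b +412.371ms=2/3b
4) 1237.113ms=2b +309.278ms=1/2b
5) 1546.392ms=5/2b +927.835ms=3/2b
Σ=4b of 4 (97bpm 2/4) — PASS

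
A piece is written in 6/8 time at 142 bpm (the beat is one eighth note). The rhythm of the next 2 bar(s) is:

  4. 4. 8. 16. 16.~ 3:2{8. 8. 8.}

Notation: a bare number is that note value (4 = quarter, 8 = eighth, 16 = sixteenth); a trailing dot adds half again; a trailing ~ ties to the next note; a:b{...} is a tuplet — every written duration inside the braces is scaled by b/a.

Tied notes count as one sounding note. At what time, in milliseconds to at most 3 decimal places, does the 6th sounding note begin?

1. 0.0ms @ 0 + 1267.606ms (3)
2. 1267.606ms @ 3 + 1267.606ms (3)
3. 2535.211ms @ 6 + 633.803ms (3/2)
4. 3169.014ms @ 15/2 + 316.901ms (3/4)
5. 3485.915ms @ 33/4 + 739.437ms (7/4)
6. 4225.352ms @ 10 + 422.535ms (1)
7. 4647.887ms @ 11 + 422.535ms (1)

note 6 onset = 10b = 4225.352ms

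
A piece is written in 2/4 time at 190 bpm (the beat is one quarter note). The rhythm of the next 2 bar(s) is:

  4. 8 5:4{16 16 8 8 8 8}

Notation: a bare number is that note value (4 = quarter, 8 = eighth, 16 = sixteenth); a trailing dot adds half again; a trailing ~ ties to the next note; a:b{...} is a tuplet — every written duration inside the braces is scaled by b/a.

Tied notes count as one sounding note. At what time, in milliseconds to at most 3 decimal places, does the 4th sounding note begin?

note 4 onset = 11/5b = 694.737ms

1. 0.0ms @ 0 + 473.684ms (3/2)
2. 473.684ms @ 3/2 + 157.895ms (1/2)
3. 631.579ms @ 2 + 63.158ms (1/5)
4. 694.737ms @ 11/5 + 63.158ms (1/5)
5. 757.895ms @ 12/5 + 126.316ms (2/5)
6. 884.211ms @ 14/5 + 126.316ms (2/5)
7. 1010.526ms @ 16/5 + 126.316ms (2/5)
8. 1136.842ms @ 18/5 + 126.316ms (2/5)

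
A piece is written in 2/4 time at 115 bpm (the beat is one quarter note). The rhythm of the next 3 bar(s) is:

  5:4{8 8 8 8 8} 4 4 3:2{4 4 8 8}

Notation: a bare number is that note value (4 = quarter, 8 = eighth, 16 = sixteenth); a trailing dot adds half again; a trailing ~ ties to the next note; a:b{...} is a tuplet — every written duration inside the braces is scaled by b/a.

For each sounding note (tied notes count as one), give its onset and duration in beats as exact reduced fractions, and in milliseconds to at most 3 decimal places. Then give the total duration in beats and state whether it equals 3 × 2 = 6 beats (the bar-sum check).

1) 0.0ms=0b +208.696ms=2/5b
2) 208.696ms=2/5b +208.696ms=2/5b
3) 417.391ms=4/5b +208.696ms=2/5b
4) 626.087ms=6/5b +208.696ms=2/5b
5) 834.783ms=8/5b +208.696ms=2/5b
6) 1043.478ms=2b +521.739ms=1b
7) 1565.217ms=3b +521.739ms=1b
8) 2086.957ms=4b +347.826ms=2/3b
9) 2434.783ms=14/3b +347.826ms=2/3b
10) 2782.609ms=16/3b +173.913ms=1/3b
11) 2956.522ms=17/3b +173.913ms=1/3b
Σ=6b of 6 (115bpm 2/4) — PASS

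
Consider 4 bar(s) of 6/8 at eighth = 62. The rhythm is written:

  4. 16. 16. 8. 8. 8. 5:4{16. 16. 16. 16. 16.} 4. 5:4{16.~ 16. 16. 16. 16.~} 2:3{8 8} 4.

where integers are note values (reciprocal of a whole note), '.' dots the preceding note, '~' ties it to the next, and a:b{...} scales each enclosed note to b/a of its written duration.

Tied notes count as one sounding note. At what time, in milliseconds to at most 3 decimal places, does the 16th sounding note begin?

1. 0.0ms @ 0 + 2903.226ms (3)
2. 2903.226ms @ 3 + 725.806ms (3/4)
3. 3629.032ms @ 15/4 + 725.806ms (3/4)
4. 4354.839ms @ 9/2 + 1451.613ms (3/2)
5. 5806.452ms @ 6 + 1451.613ms (3/2)
6. 7258.065ms @ 15/2 + 1451.613ms (3/2)
7. 8709.677ms @ 9 + 580.645ms (3/5)
8. 9290.323ms @ 48/5 + 580.645ms (3/5)
9. 9870.968ms @ 51/5 + 580.645ms (3/5)
10. 10451.613ms @ 54/5 + 580.645ms (3/5)
11. 11032.258ms @ 57/5 + 580.645ms (3/5)
12. 11612.903ms @ 12 + 2903.226ms (3)
13. 14516.129ms @ 15 + 1161.29ms (6/5)
14. 15677.419ms @ 81/5 + 580.645ms (3/5)
15. 16258.065ms @ 84/5 + 580.645ms (3/5)
16. 16838.71ms @ 87/5 + 2032.258ms (21/10)
17. 18870.968ms @ 39/2 + 1451.613ms (3/2)
18. 20322.581ms @ 21 + 2903.226ms (3)

note 16 onset = 87/5b = 16838.71ms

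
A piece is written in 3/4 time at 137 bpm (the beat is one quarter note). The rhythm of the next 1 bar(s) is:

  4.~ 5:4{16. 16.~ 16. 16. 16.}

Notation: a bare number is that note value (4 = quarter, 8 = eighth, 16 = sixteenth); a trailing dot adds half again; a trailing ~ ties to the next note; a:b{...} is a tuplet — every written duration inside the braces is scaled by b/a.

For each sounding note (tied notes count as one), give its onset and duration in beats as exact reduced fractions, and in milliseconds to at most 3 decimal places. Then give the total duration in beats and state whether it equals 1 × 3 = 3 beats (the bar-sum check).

1) 0.0ms=0b +788.321ms=9/5b
2) 788.321ms=9/5b +262.774ms=3/5b
3) 1051.095ms=12/5b +131.387ms=3/10b
4) 1182.482ms=27/10b +131.387ms=3/10b
Σ=3b of 3 (137bpm 3/4) — PASS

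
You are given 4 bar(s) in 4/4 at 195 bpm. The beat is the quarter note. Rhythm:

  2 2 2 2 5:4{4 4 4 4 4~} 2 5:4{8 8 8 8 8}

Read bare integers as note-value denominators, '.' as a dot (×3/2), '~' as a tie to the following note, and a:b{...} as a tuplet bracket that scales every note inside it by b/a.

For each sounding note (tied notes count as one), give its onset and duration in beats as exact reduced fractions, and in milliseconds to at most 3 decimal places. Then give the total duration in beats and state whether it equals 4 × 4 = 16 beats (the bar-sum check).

1) 0.0ms=0b +615.385ms=2b
2) 615.385ms=2b +615.385ms=2b
3) 1230.769ms=4b +615.385ms=2b
4) 1846.154ms=6b +615.385ms=2b
5) 2461.538ms=8b +246.154ms=4/5b
6) 2707.692ms=44/5b +246.154ms=4/5b
7) 2953.846ms=48/5b +246.154ms=4/5b
8) 3200.0ms=52/5b +246.154ms=4/5b
9) 3446.154ms=56/5b +861.538ms=14/5b
10) 4307.692ms=14b +123.077ms=2/5b
11) 4430.769ms=72/5b +123.077ms=2/5b
12) 4553.846ms=74/5b +123.077ms=2/5b
13) 4676.923ms=76/5b +123.077ms=2/5b
14) 4800.0ms=78/5b +123.077ms=2/5b
Σ=16b of 16 (195bpm 4/4) — PASS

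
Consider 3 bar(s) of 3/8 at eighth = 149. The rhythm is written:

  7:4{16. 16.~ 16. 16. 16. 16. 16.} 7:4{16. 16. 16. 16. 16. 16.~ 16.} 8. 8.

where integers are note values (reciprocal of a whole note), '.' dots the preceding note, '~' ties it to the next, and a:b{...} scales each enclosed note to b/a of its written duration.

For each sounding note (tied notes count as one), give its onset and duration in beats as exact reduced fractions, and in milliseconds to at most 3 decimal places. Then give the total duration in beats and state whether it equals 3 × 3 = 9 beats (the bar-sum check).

1) 0.0ms=0b +172.579ms=3/7b
2) 172.579ms=3/7b +345.158ms=6/7b
3) 517.737ms=9/7b +172.579ms=3/7b
4) 690.316ms=12/7b +172.579ms=3/7b
5) 862.895ms=15/7b +172.579ms=3/7b
6) 1035.475ms=18/7b +172.579ms=3/7b
7) 1208.054ms=3b +172.579ms=3/7b
8) 1380.633ms=24/7b +172.579ms=3/7b
9) 1553.212ms=27/7b +172.579ms=3/7b
10) 1725.791ms=30/7b +172.579ms=3/7b
11) 1898.37ms=33/7b +172.579ms=3/7b
12) 2070.949ms=36/7b +345.158ms=6/7b
13) 2416.107ms=6b +604.027ms=3/2b
14) 3020.134ms=15/2b +604.027ms=3/2b
Σ=9b of 9 (149bpm 3/8) — PASS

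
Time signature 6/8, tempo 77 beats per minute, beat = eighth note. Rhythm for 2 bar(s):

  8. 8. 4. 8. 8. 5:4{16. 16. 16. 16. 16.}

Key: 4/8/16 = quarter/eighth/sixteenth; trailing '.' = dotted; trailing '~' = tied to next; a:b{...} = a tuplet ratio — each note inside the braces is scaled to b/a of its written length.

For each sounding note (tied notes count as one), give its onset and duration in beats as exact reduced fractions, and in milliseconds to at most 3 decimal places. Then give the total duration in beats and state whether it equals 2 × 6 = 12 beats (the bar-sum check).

1) 0.0ms=0b +1168.831ms=3/2b
2) 1168.831ms=3/2b +1168.831ms=3/2b
3) 2337.662ms=3b +2337.662ms=3b
4) 4675.325ms=6b +1168.831ms=3/2b
5) 5844.156ms=15/2b +1168.831ms=3/2b
6) 7012.987ms=9b +467.532ms=3/5b
7) 7480.519ms=48/5b +467.532ms=3/5b
8) 7948.052ms=51/5b +467.532ms=3/5b
9) 8415.584ms=54/5b +467.532ms=3/5b
10) 8883.117ms=57/5b +467.532ms=3/5b
Σ=12b of 12 (77bpm 6/8) — PASS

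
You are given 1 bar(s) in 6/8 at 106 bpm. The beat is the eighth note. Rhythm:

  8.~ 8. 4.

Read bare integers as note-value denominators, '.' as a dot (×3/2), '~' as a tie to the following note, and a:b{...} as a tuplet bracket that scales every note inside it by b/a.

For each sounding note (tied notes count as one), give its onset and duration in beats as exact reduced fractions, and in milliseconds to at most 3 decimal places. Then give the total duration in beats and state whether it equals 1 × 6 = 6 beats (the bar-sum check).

1) 0.0ms=0b +1698.113ms=3b
2) 1698.113ms=3b +1698.113ms=3b
Σ=6b of 6 (106bpm 6/8) — PASS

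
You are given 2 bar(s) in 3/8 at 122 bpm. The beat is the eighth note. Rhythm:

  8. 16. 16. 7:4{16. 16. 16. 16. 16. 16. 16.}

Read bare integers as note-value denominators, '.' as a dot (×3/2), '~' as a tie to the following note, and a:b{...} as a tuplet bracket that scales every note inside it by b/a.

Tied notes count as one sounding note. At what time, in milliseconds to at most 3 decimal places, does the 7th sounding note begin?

note 7 onset = 30/7b = 2107.728ms

1. 0.0ms @ 0 + 737.705ms (3/2)
2. 737.705ms @ 3/2 + 368.852ms (3/4)
3. 1106.557ms @ 9/4 + 368.852ms (3/4)
4. 1475.41ms @ 3 + 210.773ms (3/7)
5. 1686.183ms @ 24/7 + 210.773ms (3/7)
6. 1896.956ms @ 27/7 + 210.773ms (3/7)
7. 2107.728ms @ 30/7 + 210.773ms (3/7)
8. 2318.501ms @ 33/7 + 210.773ms (3/7)
9. 2529.274ms @ 36/7 + 210.773ms (3/7)
10. 2740.047ms @ 39/7 + 210.773ms (3/7)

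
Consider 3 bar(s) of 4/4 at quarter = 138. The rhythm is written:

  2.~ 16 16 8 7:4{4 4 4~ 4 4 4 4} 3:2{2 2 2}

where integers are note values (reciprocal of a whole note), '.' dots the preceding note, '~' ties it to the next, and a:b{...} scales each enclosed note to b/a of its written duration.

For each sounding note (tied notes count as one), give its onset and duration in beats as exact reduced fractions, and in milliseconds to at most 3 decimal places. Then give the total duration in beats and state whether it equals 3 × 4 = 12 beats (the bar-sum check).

1) 0.0ms=0b +1413.043ms=13/4b
2) 1413.043ms=13/4b +108.696ms=1/4b
3) 1521.739ms=7/2b +217.391ms=1/2b
4) 1739.13ms=4b +248.447ms=4/7b
5) 1987.578ms=32/7b +248.447ms=4/7b
6) 2236.025ms=36/7b +496.894ms=8/7b
7) 2732.919ms=44/7b +248.447ms=4/7b
8) 2981.366ms=48/7b +248.447ms=4/7b
9) 3229.814ms=52/7b +248.447ms=4/7b
10) 3478.261ms=8b +579.71ms=4/3b
11) 4057.971ms=28/3b +579.71ms=4/3b
12) 4637.681ms=32/3b +579.71ms=4/3b
Σ=12b of 12 (138bpm 4/4) — PASS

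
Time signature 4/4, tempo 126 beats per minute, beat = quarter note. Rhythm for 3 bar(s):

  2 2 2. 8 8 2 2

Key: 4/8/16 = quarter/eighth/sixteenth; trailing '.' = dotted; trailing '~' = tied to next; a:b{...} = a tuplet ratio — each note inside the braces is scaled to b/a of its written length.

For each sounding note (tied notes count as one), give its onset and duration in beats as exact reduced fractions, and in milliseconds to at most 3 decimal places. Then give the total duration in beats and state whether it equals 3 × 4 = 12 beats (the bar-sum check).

1) 0.0ms=0b +952.381ms=2b
2) 952.381ms=2b +952.381ms=2b
3) 1904.762ms=4b +1428.571ms=3b
4) 3333.333ms=7b +238.095ms=1/2b
5) 3571.429ms=15/2b +238.095ms=1/2b
6) 3809.524ms=8b +952.381ms=2b
7) 4761.905ms=10b +952.381ms=2b
Σ=12b of 12 (126bpm 4/4) — PASS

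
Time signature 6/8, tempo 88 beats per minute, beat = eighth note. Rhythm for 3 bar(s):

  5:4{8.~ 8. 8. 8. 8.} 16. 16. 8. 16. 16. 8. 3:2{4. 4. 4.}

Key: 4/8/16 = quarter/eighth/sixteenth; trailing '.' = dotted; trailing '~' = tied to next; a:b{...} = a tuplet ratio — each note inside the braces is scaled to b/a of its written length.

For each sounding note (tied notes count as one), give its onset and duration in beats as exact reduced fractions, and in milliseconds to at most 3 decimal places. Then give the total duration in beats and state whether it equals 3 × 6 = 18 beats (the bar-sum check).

1) 0.0ms=0b +1636.364ms=12/5b
2) 1636.364ms=12/5b +818.182ms=6/5b
3) 2454.545ms=18/5b +818.182ms=6/5b
4) 3272.727ms=24/5b +818.182ms=6/5b
5) 4090.909ms=6b +511.364ms=3/4b
6) 4602.273ms=27/4b +511.364ms=3/4b
7) 5113.636ms=15/2b +1022.727ms=3/2b
8) 6136.364ms=9b +511.364ms=3/4b
9) 6647.727ms=39/4b +511.364ms=3/4b
10) 7159.091ms=21/2b +1022.727ms=3/2b
11) 8181.818ms=12b +1363.636ms=2b
12) 9545.455ms=14b +1363.636ms=2b
13) 10909.091ms=16b +1363.636ms=2b
Σ=18b of 18 (88bpm 6/8) — PASS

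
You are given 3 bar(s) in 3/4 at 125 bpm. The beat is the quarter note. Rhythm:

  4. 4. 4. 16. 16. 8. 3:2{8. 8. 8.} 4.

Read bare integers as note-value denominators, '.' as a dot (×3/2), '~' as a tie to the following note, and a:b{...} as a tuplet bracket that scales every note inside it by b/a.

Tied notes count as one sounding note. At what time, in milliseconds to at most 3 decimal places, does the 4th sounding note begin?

note 4 onset = 9/2b = 2160.0ms

1. 0.0ms @ 0 + 720.0ms (3/2)
2. 720.0ms @ 3/2 + 720.0ms (3/2)
3. 1440.0ms @ 3 + 720.0ms (3/2)
4. 2160.0ms @ 9/2 + 180.0ms (3/8)
5. 2340.0ms @ 39/8 + 180.0ms (3/8)
6. 2520.0ms @ 21/4 + 360.0ms (3/4)
7. 2880.0ms @ 6 + 240.0ms (1/2)
8. 3120.0ms @ 13/2 + 240.0ms (1/2)
9. 3360.0ms @ 7 + 240.0ms (1/2)
10. 3600.0ms @ 15/2 + 720.0ms (3/2)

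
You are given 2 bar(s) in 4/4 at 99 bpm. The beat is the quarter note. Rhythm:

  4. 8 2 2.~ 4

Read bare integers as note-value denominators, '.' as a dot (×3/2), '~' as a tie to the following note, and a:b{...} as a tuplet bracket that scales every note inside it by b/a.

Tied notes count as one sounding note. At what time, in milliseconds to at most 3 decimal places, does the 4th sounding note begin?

note 4 onset = 4b = 2424.242ms

1. 0.0ms @ 0 + 909.091ms (3/2)
2. 909.091ms @ 3/2 + 303.03ms (1/2)
3. 1212.121ms @ 2 + 1212.121ms (2)
4. 2424.242ms @ 4 + 2424.242ms (4)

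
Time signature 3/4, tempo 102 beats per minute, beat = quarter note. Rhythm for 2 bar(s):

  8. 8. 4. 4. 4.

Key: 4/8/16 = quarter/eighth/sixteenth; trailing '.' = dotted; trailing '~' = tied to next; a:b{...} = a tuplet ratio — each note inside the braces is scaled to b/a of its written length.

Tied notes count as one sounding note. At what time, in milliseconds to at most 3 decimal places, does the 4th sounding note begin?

1. 0.0ms @ 0 + 441.176ms (3/4)
2. 441.176ms @ 3/4 + 441.176ms (3/4)
3. 882.353ms @ 3/2 + 882.353ms (3/2)
4. 1764.706ms @ 3 + 882.353ms (3/2)
5. 2647.059ms @ 9/2 + 882.353ms (3/2)

note 4 onset = 3b = 1764.706ms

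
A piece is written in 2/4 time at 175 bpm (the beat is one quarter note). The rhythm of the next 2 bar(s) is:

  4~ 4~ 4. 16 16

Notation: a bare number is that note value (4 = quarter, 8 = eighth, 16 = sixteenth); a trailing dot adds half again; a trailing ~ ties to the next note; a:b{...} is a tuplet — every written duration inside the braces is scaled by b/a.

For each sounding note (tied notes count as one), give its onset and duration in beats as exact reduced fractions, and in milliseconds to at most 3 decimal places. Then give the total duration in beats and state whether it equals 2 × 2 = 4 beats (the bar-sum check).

1) 0.0ms=0b +1200.0ms=7/2b
2) 1200.0ms=7/2b +85.714ms=1/4b
3) 1285.714ms=15/4b +85.714ms=1/4b
Σ=4b of 4 (175bpm 2/4) — PASS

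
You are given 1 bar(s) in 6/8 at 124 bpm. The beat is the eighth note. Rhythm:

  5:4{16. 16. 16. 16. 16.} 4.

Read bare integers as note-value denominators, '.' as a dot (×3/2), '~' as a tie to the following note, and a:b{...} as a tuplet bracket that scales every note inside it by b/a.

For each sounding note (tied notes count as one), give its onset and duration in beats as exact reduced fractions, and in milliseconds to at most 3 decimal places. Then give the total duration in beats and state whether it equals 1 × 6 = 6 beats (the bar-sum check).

1) 0.0ms=0b +290.323ms=3/5b
2) 290.323ms=3/5b +290.323ms=3/5b
3) 580.645ms=6/5b +290.323ms=3/5b
4) 870.968ms=9/5b +290.323ms=3/5b
5) 1161.29ms=12/5b +290.323ms=3/5b
6) 1451.613ms=3b +1451.613ms=3b
Σ=6b of 6 (124bpm 6/8) — PASS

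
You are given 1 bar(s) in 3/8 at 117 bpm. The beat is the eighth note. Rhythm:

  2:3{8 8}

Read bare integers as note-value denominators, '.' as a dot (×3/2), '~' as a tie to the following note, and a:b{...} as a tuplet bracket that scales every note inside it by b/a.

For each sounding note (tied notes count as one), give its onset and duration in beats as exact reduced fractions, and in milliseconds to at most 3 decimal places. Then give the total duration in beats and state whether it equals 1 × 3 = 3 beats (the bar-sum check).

1) 0.0ms=0b +769.231ms=3/2b
2) 769.231ms=3/2b +769.231ms=3/2b
Σ=3b of 3 (117bpm 3/8) — PASS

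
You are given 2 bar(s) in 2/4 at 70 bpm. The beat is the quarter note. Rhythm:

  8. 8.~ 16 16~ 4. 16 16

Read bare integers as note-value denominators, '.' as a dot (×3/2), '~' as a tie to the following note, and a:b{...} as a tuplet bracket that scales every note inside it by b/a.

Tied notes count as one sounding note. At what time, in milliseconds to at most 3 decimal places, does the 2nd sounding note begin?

1. 0.0ms @ 0 + 642.857ms (3/4)
2. 642.857ms @ 3/4 + 857.143ms (1)
3. 1500.0ms @ 7/4 + 1500.0ms (7/4)
4. 3000.0ms @ 7/2 + 214.286ms (1/4)
5. 3214.286ms @ 15/4 + 214.286ms (1/4)

note 2 onset = 3/4b = 642.857ms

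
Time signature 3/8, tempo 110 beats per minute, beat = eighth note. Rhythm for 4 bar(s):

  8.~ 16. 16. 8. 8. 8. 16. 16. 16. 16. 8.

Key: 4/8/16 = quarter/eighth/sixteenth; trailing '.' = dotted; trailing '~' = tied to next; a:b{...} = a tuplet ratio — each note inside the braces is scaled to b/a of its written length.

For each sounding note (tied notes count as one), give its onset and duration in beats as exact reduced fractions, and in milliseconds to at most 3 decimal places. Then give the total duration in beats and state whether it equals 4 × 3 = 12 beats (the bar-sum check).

1) 0.0ms=0b +1227.273ms=9/4b
2) 1227.273ms=9/4b +409.091ms=3/4b
3) 1636.364ms=3b +818.182ms=3/2b
4) 2454.545ms=9/2b +818.182ms=3/2b
5) 3272.727ms=6b +818.182ms=3/2b
6) 4090.909ms=15/2b +409.091ms=3/4b
7) 4500.0ms=33/4b +409.091ms=3/4b
8) 4909.091ms=9b +409.091ms=3/4b
9) 5318.182ms=39/4b +409.091ms=3/4b
10) 5727.273ms=21/2b +818.182ms=3/2b
Σ=12b of 12 (110bpm 3/8) — PASS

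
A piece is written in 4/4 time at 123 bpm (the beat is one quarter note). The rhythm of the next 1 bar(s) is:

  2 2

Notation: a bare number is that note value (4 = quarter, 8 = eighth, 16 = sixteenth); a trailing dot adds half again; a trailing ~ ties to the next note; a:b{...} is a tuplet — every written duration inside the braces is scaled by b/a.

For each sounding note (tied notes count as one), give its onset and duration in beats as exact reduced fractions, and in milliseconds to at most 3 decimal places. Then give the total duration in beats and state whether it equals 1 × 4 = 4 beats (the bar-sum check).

1) 0.0ms=0b +975.61ms=2b
2) 975.61ms=2b +975.61ms=2b
Σ=4b of 4 (123bpm 4/4) — PASS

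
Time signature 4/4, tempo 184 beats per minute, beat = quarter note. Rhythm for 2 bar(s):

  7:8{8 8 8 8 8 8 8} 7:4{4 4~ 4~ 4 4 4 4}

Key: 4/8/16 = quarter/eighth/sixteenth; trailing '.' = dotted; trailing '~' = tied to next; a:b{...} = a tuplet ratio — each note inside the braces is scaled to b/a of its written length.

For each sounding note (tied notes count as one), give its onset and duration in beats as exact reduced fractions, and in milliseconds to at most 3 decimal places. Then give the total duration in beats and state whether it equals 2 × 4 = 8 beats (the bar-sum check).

1) 0.0ms=0b +186.335ms=4/7b
2) 186.335ms=4/7b +186.335ms=4/7b
3) 372.671ms=8/7b +186.335ms=4/7b
4) 559.006ms=12/7b +186.335ms=4/7b
5) 745.342ms=16/7b +186.335ms=4/7b
6) 931.677ms=20/7b +186.335ms=4/7b
7) 1118.012ms=24/7b +186.335ms=4/7b
8) 1304.348ms=4b +186.335ms=4/7b
9) 1490.683ms=32/7b +559.006ms=12/7b
10) 2049.689ms=44/7b +186.335ms=4/7b
11) 2236.025ms=48/7b +186.335ms=4/7b
12) 2422.36ms=52/7b +186.335ms=4/7b
Σ=8b of 8 (184bpm 4/4) — PASS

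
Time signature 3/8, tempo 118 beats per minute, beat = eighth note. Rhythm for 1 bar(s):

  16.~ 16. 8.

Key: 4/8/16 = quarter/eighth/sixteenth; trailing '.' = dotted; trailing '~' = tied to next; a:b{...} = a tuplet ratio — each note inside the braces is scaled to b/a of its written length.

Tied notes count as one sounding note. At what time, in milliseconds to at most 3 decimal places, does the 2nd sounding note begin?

note 2 onset = 3/2b = 762.712ms

1. 0.0ms @ 0 + 762.712ms (3/2)
2. 762.712ms @ 3/2 + 762.712ms (3/2)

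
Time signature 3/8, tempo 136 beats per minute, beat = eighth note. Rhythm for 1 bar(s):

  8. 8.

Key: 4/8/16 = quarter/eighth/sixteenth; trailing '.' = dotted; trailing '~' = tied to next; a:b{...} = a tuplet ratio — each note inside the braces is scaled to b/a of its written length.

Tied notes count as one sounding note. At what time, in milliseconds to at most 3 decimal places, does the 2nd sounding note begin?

note 2 onset = 3/2b = 661.765ms

1. 0.0ms @ 0 + 661.765ms (3/2)
2. 661.765ms @ 3/2 + 661.765ms (3/2)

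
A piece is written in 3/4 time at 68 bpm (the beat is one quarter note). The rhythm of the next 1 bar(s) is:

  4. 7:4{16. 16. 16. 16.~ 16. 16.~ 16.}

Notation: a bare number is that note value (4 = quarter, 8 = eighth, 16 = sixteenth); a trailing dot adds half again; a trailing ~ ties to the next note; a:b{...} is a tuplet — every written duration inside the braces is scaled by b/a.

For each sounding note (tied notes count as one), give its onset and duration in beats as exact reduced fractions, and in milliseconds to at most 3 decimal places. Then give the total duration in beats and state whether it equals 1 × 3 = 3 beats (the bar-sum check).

1) 0.0ms=0b +1323.529ms=3/2b
2) 1323.529ms=3/2b +189.076ms=3/14b
3) 1512.605ms=12/7b +189.076ms=3/14b
4) 1701.681ms=27/14b +189.076ms=3/14b
5) 1890.756ms=15/7b +378.151ms=3/7b
6) 2268.908ms=18/7b +378.151ms=3/7b
Σ=3b of 3 (68bpm 3/4) — PASS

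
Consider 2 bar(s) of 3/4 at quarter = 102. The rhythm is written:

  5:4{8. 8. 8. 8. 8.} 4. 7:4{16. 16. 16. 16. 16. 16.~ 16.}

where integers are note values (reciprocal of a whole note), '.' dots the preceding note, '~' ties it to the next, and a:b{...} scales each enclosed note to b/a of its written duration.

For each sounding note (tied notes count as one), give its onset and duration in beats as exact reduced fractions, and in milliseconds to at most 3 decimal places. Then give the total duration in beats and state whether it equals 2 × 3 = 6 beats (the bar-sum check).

1) 0.0ms=0b +352.941ms=3/5b
2) 352.941ms=3/5b +352.941ms=3/5b
3) 705.882ms=6/5b +352.941ms=3/5b
4) 1058.824ms=9/5b +352.941ms=3/5b
5) 1411.765ms=12/5b +352.941ms=3/5b
6) 1764.706ms=3b +882.353ms=3/2b
7) 2647.059ms=9/2b +126.05ms=3/14b
8) 2773.109ms=33/7b +126.05ms=3/14b
9) 2899.16ms=69/14b +126.05ms=3/14b
10) 3025.21ms=36/7b +126.05ms=3/14b
11) 3151.261ms=75/14b +126.05ms=3/14b
12) 3277.311ms=39/7b +252.101ms=3/7b
Σ=6b of 6 (102bpm 3/4) — PASS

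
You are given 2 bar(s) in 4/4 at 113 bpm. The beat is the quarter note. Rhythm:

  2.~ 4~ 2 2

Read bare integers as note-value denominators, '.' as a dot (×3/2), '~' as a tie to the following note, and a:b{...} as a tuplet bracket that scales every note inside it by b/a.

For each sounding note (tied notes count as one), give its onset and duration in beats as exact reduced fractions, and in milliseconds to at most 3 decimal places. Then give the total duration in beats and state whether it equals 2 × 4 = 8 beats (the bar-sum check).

1) 0.0ms=0b +3185.841ms=6b
2) 3185.841ms=6b +1061.947ms=2b
Σ=8b of 8 (113bpm 4/4) — PASS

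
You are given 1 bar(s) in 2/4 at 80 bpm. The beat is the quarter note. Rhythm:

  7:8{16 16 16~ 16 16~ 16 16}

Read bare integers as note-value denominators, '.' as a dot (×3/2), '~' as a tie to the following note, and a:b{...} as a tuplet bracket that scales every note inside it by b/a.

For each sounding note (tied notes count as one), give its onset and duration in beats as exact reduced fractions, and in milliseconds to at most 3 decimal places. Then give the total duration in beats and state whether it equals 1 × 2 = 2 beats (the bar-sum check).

1) 0.0ms=0b +214.286ms=2/7b
2) 214.286ms=2/7b +214.286ms=2/7b
3) 428.571ms=4/7b +428.571ms=4/7b
4) 857.143ms=8/7b +428.571ms=4/7b
5) 1285.714ms=12/7b +214.286ms=2/7b
Σ=2b of 2 (80bpm 2/4) — PASS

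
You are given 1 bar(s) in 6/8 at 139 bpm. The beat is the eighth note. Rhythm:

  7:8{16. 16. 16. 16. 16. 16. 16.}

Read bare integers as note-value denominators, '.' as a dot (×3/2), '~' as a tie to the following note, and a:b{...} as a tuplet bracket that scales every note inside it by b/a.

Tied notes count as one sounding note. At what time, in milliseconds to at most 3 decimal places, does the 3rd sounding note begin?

note 3 onset = 12/7b = 739.979ms

1. 0.0ms @ 0 + 369.99ms (6/7)
2. 369.99ms @ 6/7 + 369.99ms (6/7)
3. 739.979ms @ 12/7 + 369.99ms (6/7)
4. 1109.969ms @ 18/7 + 369.99ms (6/7)
5. 1479.959ms @ 24/7 + 369.99ms (6/7)
6. 1849.949ms @ 30/7 + 369.99ms (6/7)
7. 2219.938ms @ 36/7 + 369.99ms (6/7)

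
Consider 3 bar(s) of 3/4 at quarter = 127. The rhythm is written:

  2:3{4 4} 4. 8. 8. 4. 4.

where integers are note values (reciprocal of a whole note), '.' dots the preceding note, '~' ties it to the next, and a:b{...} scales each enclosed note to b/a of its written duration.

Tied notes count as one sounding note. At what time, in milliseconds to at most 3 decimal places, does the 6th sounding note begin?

1. 0.0ms @ 0 + 708.661ms (3/2)
2. 708.661ms @ 3/2 + 708.661ms (3/2)
3. 1417.323ms @ 3 + 708.661ms (3/2)
4. 2125.984ms @ 9/2 + 354.331ms (3/4)
5. 2480.315ms @ 21/4 + 354.331ms (3/4)
6. 2834.646ms @ 6 + 708.661ms (3/2)
7. 3543.307ms @ 15/2 + 708.661ms (3/2)

note 6 onset = 6b = 2834.646ms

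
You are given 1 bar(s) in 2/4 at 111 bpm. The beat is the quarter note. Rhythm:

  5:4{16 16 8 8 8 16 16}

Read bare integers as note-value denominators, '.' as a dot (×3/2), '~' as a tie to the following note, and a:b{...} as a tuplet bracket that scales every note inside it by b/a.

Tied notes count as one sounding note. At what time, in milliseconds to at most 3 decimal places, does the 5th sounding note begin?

note 5 onset = 6/5b = 648.649ms

1. 0.0ms @ 0 + 108.108ms (1/5)
2. 108.108ms @ 1/5 + 108.108ms (1/5)
3. 216.216ms @ 2/5 + 216.216ms (2/5)
4. 432.432ms @ 4/5 + 216.216ms (2/5)
5. 648.649ms @ 6/5 + 216.216ms (2/5)
6. 864.865ms @ 8/5 + 108.108ms (1/5)
7. 972.973ms @ 9/5 + 108.108ms (1/5)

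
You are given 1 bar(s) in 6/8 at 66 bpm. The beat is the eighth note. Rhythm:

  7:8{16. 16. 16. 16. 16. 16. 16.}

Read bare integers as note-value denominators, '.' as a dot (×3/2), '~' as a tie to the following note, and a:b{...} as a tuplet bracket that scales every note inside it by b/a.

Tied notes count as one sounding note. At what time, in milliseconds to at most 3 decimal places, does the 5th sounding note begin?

note 5 onset = 24/7b = 3116.883ms

1. 0.0ms @ 0 + 779.221ms (6/7)
2. 779.221ms @ 6/7 + 779.221ms (6/7)
3. 1558.442ms @ 12/7 + 779.221ms (6/7)
4. 2337.662ms @ 18/7 + 779.221ms (6/7)
5. 3116.883ms @ 24/7 + 779.221ms (6/7)
6. 3896.104ms @ 30/7 + 779.221ms (6/7)
7. 4675.325ms @ 36/7 + 779.221ms (6/7)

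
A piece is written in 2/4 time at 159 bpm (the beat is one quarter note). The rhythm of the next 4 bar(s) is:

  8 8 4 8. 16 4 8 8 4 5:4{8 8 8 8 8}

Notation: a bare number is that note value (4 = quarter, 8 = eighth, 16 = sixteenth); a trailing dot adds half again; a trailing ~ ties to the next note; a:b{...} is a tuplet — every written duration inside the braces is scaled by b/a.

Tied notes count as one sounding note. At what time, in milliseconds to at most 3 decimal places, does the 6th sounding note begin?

1. 0.0ms @ 0 + 188.679ms (1/2)
2. 188.679ms @ 1/2 + 188.679ms (1/2)
3. 377.358ms @ 1 + 377.358ms (1)
4. 754.717ms @ 2 + 283.019ms (3/4)
5. 1037.736ms @ 11/4 + 94.34ms (1/4)
6. 1132.075ms @ 3 + 377.358ms (1)
7. 1509.434ms @ 4 + 188.679ms (1/2)
8. 1698.113ms @ 9/2 + 188.679ms (1/2)
9. 1886.792ms @ 5 + 377.358ms (1)
10. 2264.151ms @ 6 + 150.943ms (2/5)
11. 2415.094ms @ 32/5 + 150.943ms (2/5)
12. 2566.038ms @ 34/5 + 150.943ms (2/5)
13. 2716.981ms @ 36/5 + 150.943ms (2/5)
14. 2867.925ms @ 38/5 + 150.943ms (2/5)

note 6 onset = 3b = 1132.075ms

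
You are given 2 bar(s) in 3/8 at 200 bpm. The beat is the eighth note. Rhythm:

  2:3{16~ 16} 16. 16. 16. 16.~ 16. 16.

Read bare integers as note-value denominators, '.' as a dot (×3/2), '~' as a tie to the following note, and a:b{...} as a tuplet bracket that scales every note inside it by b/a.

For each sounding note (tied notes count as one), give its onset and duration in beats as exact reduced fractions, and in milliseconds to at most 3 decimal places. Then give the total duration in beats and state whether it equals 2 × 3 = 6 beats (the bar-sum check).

1) 0.0ms=0b +450.0ms=3/2b
2) 450.0ms=3/2b +225.0ms=3/4b
3) 675.0ms=9/4b +225.0ms=3/4b
4) 900.0ms=3b +225.0ms=3/4b
5) 1125.0ms=15/4b +450.0ms=3/2b
6) 1575.0ms=21/4b +225.0ms=3/4b
Σ=6b of 6 (200bpm 3/8) — PASS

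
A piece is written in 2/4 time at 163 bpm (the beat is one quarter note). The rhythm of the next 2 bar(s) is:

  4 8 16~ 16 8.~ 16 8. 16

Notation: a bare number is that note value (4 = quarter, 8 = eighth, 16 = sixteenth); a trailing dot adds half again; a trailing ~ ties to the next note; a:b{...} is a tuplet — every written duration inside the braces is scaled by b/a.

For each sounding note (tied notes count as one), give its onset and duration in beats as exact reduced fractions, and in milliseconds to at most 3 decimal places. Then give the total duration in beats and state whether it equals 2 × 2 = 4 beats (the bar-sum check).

1) 0.0ms=0b +368.098ms=1b
2) 368.098ms=1b +184.049ms=1/2b
3) 552.147ms=3/2b +184.049ms=1/2b
4) 736.196ms=2b +368.098ms=1b
5) 1104.294ms=3b +276.074ms=3/4b
6) 1380.368ms=15/4b +92.025ms=1/4b
Σ=4b of 4 (163bpm 2/4) — PASS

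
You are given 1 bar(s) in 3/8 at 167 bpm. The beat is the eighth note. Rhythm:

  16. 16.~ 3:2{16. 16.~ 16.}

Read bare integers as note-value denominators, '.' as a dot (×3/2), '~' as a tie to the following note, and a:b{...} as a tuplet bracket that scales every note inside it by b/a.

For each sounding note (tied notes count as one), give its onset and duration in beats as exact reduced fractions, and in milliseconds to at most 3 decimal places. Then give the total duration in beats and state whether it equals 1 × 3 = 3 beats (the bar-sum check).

1) 0.0ms=0b +269.461ms=3/4b
2) 269.461ms=3/4b +449.102ms=5/4b
3) 718.563ms=2b +359.281ms=1b
Σ=3b of 3 (167bpm 3/8) — PASS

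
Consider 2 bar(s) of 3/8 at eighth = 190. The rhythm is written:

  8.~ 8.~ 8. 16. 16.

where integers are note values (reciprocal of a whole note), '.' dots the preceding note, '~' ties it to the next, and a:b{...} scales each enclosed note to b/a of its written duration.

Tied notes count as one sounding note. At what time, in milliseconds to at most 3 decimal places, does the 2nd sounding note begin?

1. 0.0ms @ 0 + 1421.053ms (9/2)
2. 1421.053ms @ 9/2 + 236.842ms (3/4)
3. 1657.895ms @ 21/4 + 236.842ms (3/4)

note 2 onset = 9/2b = 1421.053ms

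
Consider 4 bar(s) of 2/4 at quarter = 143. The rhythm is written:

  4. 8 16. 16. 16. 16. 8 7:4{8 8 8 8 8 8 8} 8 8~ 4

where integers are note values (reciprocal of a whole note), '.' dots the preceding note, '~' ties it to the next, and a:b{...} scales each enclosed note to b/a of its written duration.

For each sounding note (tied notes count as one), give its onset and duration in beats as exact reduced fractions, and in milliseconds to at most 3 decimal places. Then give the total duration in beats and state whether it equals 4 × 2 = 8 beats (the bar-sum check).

1) 0.0ms=0b +629.371ms=3/2b
2) 629.371ms=3/2b +209.79ms=1/2b
3) 839.161ms=2b +157.343ms=3/8b
4) 996.503ms=19/8b +157.343ms=3/8b
5) 1153.846ms=11/4b +157.343ms=3/8b
6) 1311.189ms=25/8b +157.343ms=3/8b
7) 1468.531ms=7/2b +209.79ms=1/2b
8) 1678.322ms=4b +119.88ms=2/7b
9) 1798.202ms=30/7b +119.88ms=2/7b
10) 1918.082ms=32/7b +119.88ms=2/7b
11) 2037.962ms=34/7b +119.88ms=2/7b
12) 2157.842ms=36/7b +119.88ms=2/7b
13) 2277.722ms=38/7b +119.88ms=2/7b
14) 2397.602ms=40/7b +119.88ms=2/7b
15) 2517.483ms=6b +209.79ms=1/2b
16) 2727.273ms=13/2b +629.371ms=3/2b
Σ=8b of 8 (143bpm 2/4) — PASS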